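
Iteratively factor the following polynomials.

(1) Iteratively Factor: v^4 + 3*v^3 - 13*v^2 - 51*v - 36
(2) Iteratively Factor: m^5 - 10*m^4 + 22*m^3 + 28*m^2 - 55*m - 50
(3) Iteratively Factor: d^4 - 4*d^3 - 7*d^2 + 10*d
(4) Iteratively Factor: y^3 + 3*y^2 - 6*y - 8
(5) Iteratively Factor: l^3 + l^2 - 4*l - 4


(1) = (v + 3)*(v^3 - 13*v - 12) = (v + 3)^2*(v^2 - 3*v - 4) = (v - 4)*(v + 3)^2*(v + 1)
(2) = (m - 5)*(m^4 - 5*m^3 - 3*m^2 + 13*m + 10) = (m - 5)*(m - 2)*(m^3 - 3*m^2 - 9*m - 5) = (m - 5)*(m - 2)*(m + 1)*(m^2 - 4*m - 5) = (m - 5)*(m - 2)*(m + 1)^2*(m - 5)
(3) = (d - 5)*(d^3 + d^2 - 2*d) = (d - 5)*(d + 2)*(d^2 - d) = d*(d - 5)*(d + 2)*(d - 1)
(4) = (y - 2)*(y^2 + 5*y + 4) = (y - 2)*(y + 1)*(y + 4)
(5) = (l - 2)*(l^2 + 3*l + 2) = (l - 2)*(l + 2)*(l + 1)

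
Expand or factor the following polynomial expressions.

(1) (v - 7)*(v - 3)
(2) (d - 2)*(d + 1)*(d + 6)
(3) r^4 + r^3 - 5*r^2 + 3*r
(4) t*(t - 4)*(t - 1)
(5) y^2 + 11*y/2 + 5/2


(1) = v^2 - 10*v + 21
(2) = d^3 + 5*d^2 - 8*d - 12
(3) = r*(r - 1)^2*(r + 3)
(4) = t^3 - 5*t^2 + 4*t
(5) = (y + 1/2)*(y + 5)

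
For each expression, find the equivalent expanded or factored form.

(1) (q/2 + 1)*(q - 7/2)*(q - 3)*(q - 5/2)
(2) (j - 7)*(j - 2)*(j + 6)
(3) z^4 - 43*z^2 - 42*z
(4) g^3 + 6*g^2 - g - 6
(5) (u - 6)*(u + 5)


(1) = q^4/2 - 7*q^3/2 + 35*q^2/8 + 109*q/8 - 105/4
(2) = j^3 - 3*j^2 - 40*j + 84
(3) = z*(z - 7)*(z + 1)*(z + 6)
(4) = (g - 1)*(g + 1)*(g + 6)
(5) = u^2 - u - 30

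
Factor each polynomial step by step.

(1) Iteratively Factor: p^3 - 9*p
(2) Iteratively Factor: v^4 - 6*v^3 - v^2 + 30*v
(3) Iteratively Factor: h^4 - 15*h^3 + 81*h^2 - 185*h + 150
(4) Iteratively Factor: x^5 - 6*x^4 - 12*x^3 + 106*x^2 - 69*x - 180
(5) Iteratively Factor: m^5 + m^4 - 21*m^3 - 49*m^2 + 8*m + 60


(1) = (p + 3)*(p^2 - 3*p) = p*(p + 3)*(p - 3)
(2) = (v)*(v^3 - 6*v^2 - v + 30) = v*(v + 2)*(v^2 - 8*v + 15) = v*(v - 3)*(v + 2)*(v - 5)
(3) = (h - 5)*(h^3 - 10*h^2 + 31*h - 30) = (h - 5)*(h - 2)*(h^2 - 8*h + 15) = (h - 5)^2*(h - 2)*(h - 3)
(4) = (x - 5)*(x^4 - x^3 - 17*x^2 + 21*x + 36) = (x - 5)*(x - 3)*(x^3 + 2*x^2 - 11*x - 12) = (x - 5)*(x - 3)*(x + 1)*(x^2 + x - 12) = (x - 5)*(x - 3)^2*(x + 1)*(x + 4)
(5) = (m + 3)*(m^4 - 2*m^3 - 15*m^2 - 4*m + 20) = (m - 1)*(m + 3)*(m^3 - m^2 - 16*m - 20) = (m - 5)*(m - 1)*(m + 3)*(m^2 + 4*m + 4) = (m - 5)*(m - 1)*(m + 2)*(m + 3)*(m + 2)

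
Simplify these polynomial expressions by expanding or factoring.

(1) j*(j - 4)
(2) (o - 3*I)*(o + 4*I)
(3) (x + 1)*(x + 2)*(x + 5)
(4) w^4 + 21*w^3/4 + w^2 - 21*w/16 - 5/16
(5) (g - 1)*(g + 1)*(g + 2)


(1) = j^2 - 4*j
(2) = o^2 + I*o + 12
(3) = x^3 + 8*x^2 + 17*x + 10
(4) = (w - 1/2)*(w + 1/4)*(w + 1/2)*(w + 5)
(5) = g^3 + 2*g^2 - g - 2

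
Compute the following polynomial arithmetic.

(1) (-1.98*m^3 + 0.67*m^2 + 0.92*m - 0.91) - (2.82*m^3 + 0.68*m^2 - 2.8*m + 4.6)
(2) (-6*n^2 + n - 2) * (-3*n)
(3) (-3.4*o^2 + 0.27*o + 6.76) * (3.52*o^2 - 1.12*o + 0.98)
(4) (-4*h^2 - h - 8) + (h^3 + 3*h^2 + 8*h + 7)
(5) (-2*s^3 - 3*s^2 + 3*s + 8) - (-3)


(1) = -4.8*m^3 - 0.01*m^2 + 3.72*m - 5.51
(2) = 18*n^3 - 3*n^2 + 6*n
(3) = -11.968*o^4 + 4.7584*o^3 + 20.1608*o^2 - 7.3066*o + 6.6248
(4) = h^3 - h^2 + 7*h - 1
(5) = -2*s^3 - 3*s^2 + 3*s + 11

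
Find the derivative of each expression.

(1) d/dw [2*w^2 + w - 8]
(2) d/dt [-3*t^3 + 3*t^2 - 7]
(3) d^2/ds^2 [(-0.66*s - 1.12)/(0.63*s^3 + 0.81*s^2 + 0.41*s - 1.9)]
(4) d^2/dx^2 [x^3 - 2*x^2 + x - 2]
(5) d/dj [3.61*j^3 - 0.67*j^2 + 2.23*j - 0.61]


(1) = 4*w + 1
(2) = 3*t*(2 - 3*t)
(3) = (-1.571724*s^5 - 7.355124*s^4 - 9.669672*s^3 - 15.625008*s^2 - 16.369992*s - 4.852184)/(0.250047*s^9 + 0.964467*s^8 + 1.728216*s^7 - 0.475551*s^6 - 4.692708*s^5 - 6.275907*s^4 + 3.105881*s^3 + 7.81413*s^2 + 4.4403*s - 6.859)
(4) = 6*x - 4
(5) = 10.83*j^2 - 1.34*j + 2.23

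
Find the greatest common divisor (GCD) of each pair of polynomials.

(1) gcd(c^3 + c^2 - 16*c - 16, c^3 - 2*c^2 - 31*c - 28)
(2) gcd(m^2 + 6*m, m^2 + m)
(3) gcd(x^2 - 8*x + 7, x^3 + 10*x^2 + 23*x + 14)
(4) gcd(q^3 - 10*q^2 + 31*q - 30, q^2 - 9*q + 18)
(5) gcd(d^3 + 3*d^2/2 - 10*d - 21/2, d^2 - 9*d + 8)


(1) = c^2 + 5*c + 4
(2) = gcd(m*(m + 6), m*(m + 1)) = m
(3) = 1
(4) = q - 3
(5) = 1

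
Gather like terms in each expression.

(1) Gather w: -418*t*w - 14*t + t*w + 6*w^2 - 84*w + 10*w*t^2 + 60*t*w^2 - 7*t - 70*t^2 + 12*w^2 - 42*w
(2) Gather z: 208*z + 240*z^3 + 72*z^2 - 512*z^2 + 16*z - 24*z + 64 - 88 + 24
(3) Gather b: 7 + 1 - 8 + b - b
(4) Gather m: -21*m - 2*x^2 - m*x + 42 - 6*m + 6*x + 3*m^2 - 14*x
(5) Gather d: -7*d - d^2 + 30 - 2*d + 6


(1) = -70*t^2 - 21*t + w^2*(60*t + 18) + w*(10*t^2 - 417*t - 126)
(2) = 240*z^3 - 440*z^2 + 200*z
(3) = 0
(4) = 3*m^2 + m*(-x - 27) - 2*x^2 - 8*x + 42
(5) = -d^2 - 9*d + 36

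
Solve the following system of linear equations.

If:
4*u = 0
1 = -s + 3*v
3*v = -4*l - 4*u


Then:
l = -3*v/4
s = 3*v - 1
u = 0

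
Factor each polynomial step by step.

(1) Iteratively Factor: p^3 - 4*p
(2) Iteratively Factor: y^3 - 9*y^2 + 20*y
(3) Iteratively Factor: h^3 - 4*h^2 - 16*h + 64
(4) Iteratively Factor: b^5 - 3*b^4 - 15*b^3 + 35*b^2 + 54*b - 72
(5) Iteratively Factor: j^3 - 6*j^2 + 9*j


(1) = (p - 2)*(p^2 + 2*p) = (p - 2)*(p + 2)*(p)
(2) = (y)*(y^2 - 9*y + 20) = y*(y - 5)*(y - 4)
(3) = (h + 4)*(h^2 - 8*h + 16) = (h - 4)*(h + 4)*(h - 4)
(4) = (b - 3)*(b^4 - 15*b^2 - 10*b + 24) = (b - 3)*(b + 3)*(b^3 - 3*b^2 - 6*b + 8) = (b - 3)*(b + 2)*(b + 3)*(b^2 - 5*b + 4) = (b - 3)*(b - 1)*(b + 2)*(b + 3)*(b - 4)
(5) = (j - 3)*(j^2 - 3*j) = (j - 3)^2*(j)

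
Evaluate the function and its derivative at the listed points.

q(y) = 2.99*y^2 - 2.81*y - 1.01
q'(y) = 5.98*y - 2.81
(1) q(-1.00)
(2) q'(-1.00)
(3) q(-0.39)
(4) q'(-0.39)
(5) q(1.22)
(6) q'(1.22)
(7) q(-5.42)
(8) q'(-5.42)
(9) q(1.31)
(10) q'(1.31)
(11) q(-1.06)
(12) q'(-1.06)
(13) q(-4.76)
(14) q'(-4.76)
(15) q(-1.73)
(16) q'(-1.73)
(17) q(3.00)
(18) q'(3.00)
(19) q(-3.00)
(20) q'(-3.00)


(1) = 4.79
(2) = -8.79
(3) = 0.54
(4) = -5.14
(5) = 0.01
(6) = 4.49
(7) = 102.06
(8) = -35.22
(9) = 0.44
(10) = 5.02
(11) = 5.33
(12) = -9.15
(13) = 80.11
(14) = -31.27
(15) = 12.80
(16) = -13.16
(17) = 17.47
(18) = 15.13
(19) = 34.33
(20) = -20.75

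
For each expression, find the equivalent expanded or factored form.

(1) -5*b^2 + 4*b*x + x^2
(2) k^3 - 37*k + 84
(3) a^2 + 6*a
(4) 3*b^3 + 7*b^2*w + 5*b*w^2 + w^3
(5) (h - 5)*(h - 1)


(1) = (-b + x)*(5*b + x)
(2) = (k - 4)*(k - 3)*(k + 7)
(3) = a*(a + 6)
(4) = (b + w)^2*(3*b + w)
(5) = h^2 - 6*h + 5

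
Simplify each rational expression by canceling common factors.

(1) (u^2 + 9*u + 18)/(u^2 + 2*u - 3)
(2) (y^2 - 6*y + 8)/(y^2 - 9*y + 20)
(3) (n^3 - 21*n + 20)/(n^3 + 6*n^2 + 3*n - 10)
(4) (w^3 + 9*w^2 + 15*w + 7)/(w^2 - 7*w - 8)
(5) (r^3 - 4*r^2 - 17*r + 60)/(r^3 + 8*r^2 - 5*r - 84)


(1) = (u + 6)/(u - 1)
(2) = (y - 2)/(y - 5)
(3) = (n - 4)/(n + 2)
(4) = (w^2 + 8*w + 7)/(w - 8)
(5) = (r - 5)/(r + 7)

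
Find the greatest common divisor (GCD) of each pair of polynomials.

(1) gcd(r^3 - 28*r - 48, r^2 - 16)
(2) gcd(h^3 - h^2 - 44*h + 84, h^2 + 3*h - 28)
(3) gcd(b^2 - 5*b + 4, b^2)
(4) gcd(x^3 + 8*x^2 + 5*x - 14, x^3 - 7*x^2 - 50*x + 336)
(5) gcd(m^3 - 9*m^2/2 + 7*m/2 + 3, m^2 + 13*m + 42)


(1) = gcd((r - 6)*(r + 2)*(r + 4), (r - 4)*(r + 4)) = r + 4
(2) = h + 7
(3) = 1
(4) = x + 7
(5) = gcd((m - 3)*(m - 2)*(m + 1/2), (m + 6)*(m + 7)) = 1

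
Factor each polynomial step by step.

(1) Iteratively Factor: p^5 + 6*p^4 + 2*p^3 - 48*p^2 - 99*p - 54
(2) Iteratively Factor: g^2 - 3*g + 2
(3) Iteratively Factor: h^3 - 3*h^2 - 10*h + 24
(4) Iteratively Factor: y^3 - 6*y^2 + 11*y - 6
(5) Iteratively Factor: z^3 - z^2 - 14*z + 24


(1) = (p + 2)*(p^4 + 4*p^3 - 6*p^2 - 36*p - 27) = (p + 1)*(p + 2)*(p^3 + 3*p^2 - 9*p - 27) = (p - 3)*(p + 1)*(p + 2)*(p^2 + 6*p + 9) = (p - 3)*(p + 1)*(p + 2)*(p + 3)*(p + 3)
(2) = (g - 1)*(g - 2)
(3) = (h + 3)*(h^2 - 6*h + 8) = (h - 4)*(h + 3)*(h - 2)
(4) = (y - 1)*(y^2 - 5*y + 6) = (y - 3)*(y - 1)*(y - 2)
(5) = (z - 2)*(z^2 + z - 12) = (z - 3)*(z - 2)*(z + 4)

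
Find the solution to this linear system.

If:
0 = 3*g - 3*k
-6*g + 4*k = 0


Then:
g = 0
k = 0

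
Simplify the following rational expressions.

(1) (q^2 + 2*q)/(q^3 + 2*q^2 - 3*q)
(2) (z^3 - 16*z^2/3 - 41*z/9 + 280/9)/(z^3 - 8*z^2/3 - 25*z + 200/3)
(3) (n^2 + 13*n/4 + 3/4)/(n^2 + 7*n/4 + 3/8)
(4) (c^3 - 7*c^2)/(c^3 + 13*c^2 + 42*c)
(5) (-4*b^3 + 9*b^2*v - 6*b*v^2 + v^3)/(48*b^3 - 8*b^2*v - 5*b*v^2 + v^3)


(1) = (q + 2)/(q^2 + 2*q - 3)
(2) = (3*z + 7)/(3*z + 15)
(3) = (2*n + 6)/(2*n + 3)
(4) = (c^2 - 7*c)/(c^2 + 13*c + 42)
(5) = (b^2 - 2*b*v + v^2)/(-12*b^2 - b*v + v^2)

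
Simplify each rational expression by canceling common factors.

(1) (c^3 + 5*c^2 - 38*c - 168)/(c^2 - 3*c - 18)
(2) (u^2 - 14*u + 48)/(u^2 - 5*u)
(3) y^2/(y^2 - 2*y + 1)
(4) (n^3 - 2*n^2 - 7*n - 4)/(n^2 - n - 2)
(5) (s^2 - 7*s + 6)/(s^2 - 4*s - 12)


(1) = (c^2 + 11*c + 28)/(c + 3)
(2) = (u^2 - 14*u + 48)/(u^2 - 5*u)
(3) = y^2/(y^2 - 2*y + 1)
(4) = (n^2 - 3*n - 4)/(n - 2)
(5) = (s - 1)/(s + 2)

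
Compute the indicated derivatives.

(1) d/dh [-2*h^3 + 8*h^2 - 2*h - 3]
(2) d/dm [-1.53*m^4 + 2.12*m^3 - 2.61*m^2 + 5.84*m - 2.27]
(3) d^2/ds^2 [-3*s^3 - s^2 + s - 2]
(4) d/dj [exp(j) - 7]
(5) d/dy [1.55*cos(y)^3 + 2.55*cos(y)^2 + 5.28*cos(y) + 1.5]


(1) = -6*h^2 + 16*h - 2
(2) = -6.12*m^3 + 6.36*m^2 - 5.22*m + 5.84
(3) = -18*s - 2
(4) = exp(j)
(5) = (4.65*sin(y)^2 - 5.1*cos(y) - 9.93)*sin(y)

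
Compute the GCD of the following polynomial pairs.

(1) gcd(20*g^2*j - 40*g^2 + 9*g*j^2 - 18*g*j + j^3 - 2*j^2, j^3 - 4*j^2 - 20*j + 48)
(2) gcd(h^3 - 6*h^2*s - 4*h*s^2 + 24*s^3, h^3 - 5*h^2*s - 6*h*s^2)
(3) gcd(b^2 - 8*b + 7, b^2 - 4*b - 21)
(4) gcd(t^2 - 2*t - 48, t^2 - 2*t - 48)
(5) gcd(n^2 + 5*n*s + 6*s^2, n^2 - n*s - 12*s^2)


(1) = gcd((4*g + j)*(5*g + j)*(j - 2), (j - 6)*(j - 2)*(j + 4)) = j - 2
(2) = gcd((h - 6*s)*(h - 2*s)*(h + 2*s), h*(h - 6*s)*(h + s)) = -h + 6*s
(3) = gcd((b - 7)*(b - 1), (b - 7)*(b + 3)) = b - 7
(4) = t^2 - 2*t - 48
(5) = n + 3*s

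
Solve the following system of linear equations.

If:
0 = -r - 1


Then:
r = -1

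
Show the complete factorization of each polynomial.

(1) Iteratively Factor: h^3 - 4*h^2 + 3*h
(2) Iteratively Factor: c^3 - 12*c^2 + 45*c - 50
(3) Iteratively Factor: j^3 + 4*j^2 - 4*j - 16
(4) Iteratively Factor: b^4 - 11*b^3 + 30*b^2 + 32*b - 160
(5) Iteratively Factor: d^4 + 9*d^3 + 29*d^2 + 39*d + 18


(1) = (h - 3)*(h^2 - h) = h*(h - 3)*(h - 1)
(2) = (c - 5)*(c^2 - 7*c + 10) = (c - 5)^2*(c - 2)
(3) = (j + 4)*(j^2 - 4) = (j + 2)*(j + 4)*(j - 2)
(4) = (b - 5)*(b^3 - 6*b^2 + 32) = (b - 5)*(b + 2)*(b^2 - 8*b + 16) = (b - 5)*(b - 4)*(b + 2)*(b - 4)
(5) = (d + 1)*(d^3 + 8*d^2 + 21*d + 18) = (d + 1)*(d + 3)*(d^2 + 5*d + 6) = (d + 1)*(d + 3)^2*(d + 2)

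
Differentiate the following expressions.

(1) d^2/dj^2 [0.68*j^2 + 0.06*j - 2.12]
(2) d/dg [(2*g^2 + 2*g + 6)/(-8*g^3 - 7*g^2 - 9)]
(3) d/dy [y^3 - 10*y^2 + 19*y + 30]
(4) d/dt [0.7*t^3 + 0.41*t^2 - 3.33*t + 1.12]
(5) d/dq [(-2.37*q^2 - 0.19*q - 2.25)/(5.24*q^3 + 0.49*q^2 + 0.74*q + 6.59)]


(1) = 1.36000000000000
(2) = 2*(8*g^4 + 16*g^3 + 79*g^2 + 24*g - 9)/(64*g^6 + 112*g^5 + 49*g^4 + 144*g^3 + 126*g^2 + 81)
(3) = 3*y^2 - 20*y + 19
(4) = 2.1*t^2 + 0.82*t - 3.33
(5) = (12.4188*q^4 + 1.9912*q^3 + 33.7093*q^2 - 29.0316*q + 0.4129)/(27.4576*q^6 + 5.1352*q^5 + 7.9953*q^4 + 69.7884*q^3 + 7.0058*q^2 + 9.7532*q + 43.4281)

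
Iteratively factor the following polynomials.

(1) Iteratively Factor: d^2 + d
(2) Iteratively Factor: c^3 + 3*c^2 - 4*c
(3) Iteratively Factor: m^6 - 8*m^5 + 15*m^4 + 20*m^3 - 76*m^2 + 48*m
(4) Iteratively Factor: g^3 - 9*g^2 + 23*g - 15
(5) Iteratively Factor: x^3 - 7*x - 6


(1) = (d + 1)*(d)
(2) = (c - 1)*(c^2 + 4*c) = c*(c - 1)*(c + 4)
(3) = (m - 4)*(m^5 - 4*m^4 - m^3 + 16*m^2 - 12*m) = m*(m - 4)*(m^4 - 4*m^3 - m^2 + 16*m - 12) = m*(m - 4)*(m + 2)*(m^3 - 6*m^2 + 11*m - 6) = m*(m - 4)*(m - 2)*(m + 2)*(m^2 - 4*m + 3) = m*(m - 4)*(m - 3)*(m - 2)*(m + 2)*(m - 1)
(4) = (g - 1)*(g^2 - 8*g + 15) = (g - 5)*(g - 1)*(g - 3)
(5) = (x - 3)*(x^2 + 3*x + 2) = (x - 3)*(x + 1)*(x + 2)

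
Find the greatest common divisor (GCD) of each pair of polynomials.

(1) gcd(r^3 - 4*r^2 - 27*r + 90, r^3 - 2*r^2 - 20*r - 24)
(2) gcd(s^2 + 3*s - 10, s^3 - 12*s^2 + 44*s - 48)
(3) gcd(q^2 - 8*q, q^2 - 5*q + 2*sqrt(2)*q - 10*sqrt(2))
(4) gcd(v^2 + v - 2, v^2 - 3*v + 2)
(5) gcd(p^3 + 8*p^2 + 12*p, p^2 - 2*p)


(1) = r - 6
(2) = gcd((s - 2)*(s + 5), (s - 6)*(s - 4)*(s - 2)) = s - 2
(3) = gcd(q*(q - 8), (q - 5)*(q + 2*sqrt(2))) = 1
(4) = gcd((v - 1)*(v + 2), (v - 2)*(v - 1)) = v - 1
(5) = gcd(p*(p + 2)*(p + 6), p*(p - 2)) = p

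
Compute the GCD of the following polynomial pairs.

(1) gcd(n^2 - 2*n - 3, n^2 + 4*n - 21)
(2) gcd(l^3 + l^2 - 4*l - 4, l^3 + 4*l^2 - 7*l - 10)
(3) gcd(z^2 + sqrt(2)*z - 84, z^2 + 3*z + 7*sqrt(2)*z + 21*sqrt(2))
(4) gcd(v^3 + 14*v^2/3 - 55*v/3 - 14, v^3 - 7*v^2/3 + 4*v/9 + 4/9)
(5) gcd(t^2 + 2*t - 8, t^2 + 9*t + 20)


(1) = gcd((n - 3)*(n + 1), (n - 3)*(n + 7)) = n - 3
(2) = l^2 - l - 2
(3) = z + 7*sqrt(2)
(4) = gcd((v - 3)*(v + 2/3)*(v + 7), (v - 2)*(v - 2/3)*(v + 1/3)) = 1
(5) = t + 4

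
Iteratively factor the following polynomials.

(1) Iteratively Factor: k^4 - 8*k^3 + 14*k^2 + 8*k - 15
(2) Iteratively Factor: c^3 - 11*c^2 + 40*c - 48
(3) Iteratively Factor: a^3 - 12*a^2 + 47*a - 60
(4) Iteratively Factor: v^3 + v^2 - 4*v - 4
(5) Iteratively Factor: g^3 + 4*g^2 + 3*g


(1) = (k - 3)*(k^3 - 5*k^2 - k + 5) = (k - 3)*(k + 1)*(k^2 - 6*k + 5) = (k - 3)*(k - 1)*(k + 1)*(k - 5)
(2) = (c - 4)*(c^2 - 7*c + 12) = (c - 4)^2*(c - 3)
(3) = (a - 3)*(a^2 - 9*a + 20) = (a - 5)*(a - 3)*(a - 4)
(4) = (v + 1)*(v^2 - 4) = (v + 1)*(v + 2)*(v - 2)
(5) = (g + 3)*(g^2 + g) = (g + 1)*(g + 3)*(g)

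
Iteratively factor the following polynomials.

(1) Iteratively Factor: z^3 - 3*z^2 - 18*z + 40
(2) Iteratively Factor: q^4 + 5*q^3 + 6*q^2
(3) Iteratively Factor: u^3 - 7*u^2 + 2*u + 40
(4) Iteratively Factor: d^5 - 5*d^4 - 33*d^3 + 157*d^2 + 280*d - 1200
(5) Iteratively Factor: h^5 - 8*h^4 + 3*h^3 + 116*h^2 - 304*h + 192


(1) = (z - 2)*(z^2 - z - 20) = (z - 2)*(z + 4)*(z - 5)
(2) = (q)*(q^3 + 5*q^2 + 6*q) = q*(q + 2)*(q^2 + 3*q) = q^2*(q + 2)*(q + 3)
(3) = (u - 5)*(u^2 - 2*u - 8) = (u - 5)*(u + 2)*(u - 4)
(4) = (d - 3)*(d^4 - 2*d^3 - 39*d^2 + 40*d + 400) = (d - 3)*(d + 4)*(d^3 - 6*d^2 - 15*d + 100) = (d - 5)*(d - 3)*(d + 4)*(d^2 - d - 20) = (d - 5)^2*(d - 3)*(d + 4)*(d + 4)
(5) = (h + 4)*(h^4 - 12*h^3 + 51*h^2 - 88*h + 48) = (h - 4)*(h + 4)*(h^3 - 8*h^2 + 19*h - 12) = (h - 4)*(h - 1)*(h + 4)*(h^2 - 7*h + 12) = (h - 4)^2*(h - 1)*(h + 4)*(h - 3)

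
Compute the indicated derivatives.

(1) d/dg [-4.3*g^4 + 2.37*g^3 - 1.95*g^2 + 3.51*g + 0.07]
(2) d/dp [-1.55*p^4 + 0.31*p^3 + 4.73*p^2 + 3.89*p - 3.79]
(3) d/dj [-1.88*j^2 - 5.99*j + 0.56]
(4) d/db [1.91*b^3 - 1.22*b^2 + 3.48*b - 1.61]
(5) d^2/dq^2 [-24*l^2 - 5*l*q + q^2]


(1) = -17.2*g^3 + 7.11*g^2 - 3.9*g + 3.51
(2) = -6.2*p^3 + 0.93*p^2 + 9.46*p + 3.89
(3) = -3.76*j - 5.99
(4) = 5.73*b^2 - 2.44*b + 3.48
(5) = 2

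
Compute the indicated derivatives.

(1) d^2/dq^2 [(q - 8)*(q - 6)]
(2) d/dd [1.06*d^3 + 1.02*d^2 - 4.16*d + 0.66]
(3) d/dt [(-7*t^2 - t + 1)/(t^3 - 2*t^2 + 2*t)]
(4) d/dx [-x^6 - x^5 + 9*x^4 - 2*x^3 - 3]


(1) = 2
(2) = 3.18*d^2 + 2.04*d - 4.16
(3) = (7*t^4 + 2*t^3 - 19*t^2 + 4*t - 2)/(t^2*(t^4 - 4*t^3 + 8*t^2 - 8*t + 4))
(4) = x^2*(-6*x^3 - 5*x^2 + 36*x - 6)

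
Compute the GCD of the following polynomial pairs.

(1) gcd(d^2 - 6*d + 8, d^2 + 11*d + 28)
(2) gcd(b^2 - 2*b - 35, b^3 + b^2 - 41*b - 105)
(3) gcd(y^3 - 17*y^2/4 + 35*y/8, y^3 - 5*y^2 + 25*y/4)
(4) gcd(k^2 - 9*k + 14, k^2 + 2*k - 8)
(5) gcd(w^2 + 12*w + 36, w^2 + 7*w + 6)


(1) = gcd((d - 4)*(d - 2), (d + 4)*(d + 7)) = 1
(2) = gcd((b - 7)*(b + 5), (b - 7)*(b + 3)*(b + 5)) = b^2 - 2*b - 35
(3) = gcd(y*(y - 5/2)*(y - 7/4), y*(y - 5/2)^2) = y^2 - 5*y/2
(4) = gcd((k - 7)*(k - 2), (k - 2)*(k + 4)) = k - 2
(5) = w + 6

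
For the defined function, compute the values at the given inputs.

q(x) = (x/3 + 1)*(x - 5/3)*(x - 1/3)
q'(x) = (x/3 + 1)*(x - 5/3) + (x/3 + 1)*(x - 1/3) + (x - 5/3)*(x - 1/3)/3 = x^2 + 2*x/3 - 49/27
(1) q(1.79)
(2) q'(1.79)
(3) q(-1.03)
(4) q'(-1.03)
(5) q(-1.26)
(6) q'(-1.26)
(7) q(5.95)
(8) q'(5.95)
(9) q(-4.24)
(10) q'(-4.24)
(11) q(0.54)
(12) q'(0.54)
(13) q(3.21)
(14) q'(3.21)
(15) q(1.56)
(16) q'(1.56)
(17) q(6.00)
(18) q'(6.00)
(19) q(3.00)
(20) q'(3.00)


(1) = 0.29
(2) = 2.58
(3) = 2.41
(4) = -1.44
(5) = 2.70
(6) = -1.07
(7) = 71.77
(8) = 37.55
(9) = -11.17
(10) = 13.34
(11) = -0.27
(12) = -1.16
(13) = 9.19
(14) = 10.63
(15) = -0.20
(16) = 1.66
(17) = 73.67
(18) = 38.19
(19) = 7.11
(20) = 9.19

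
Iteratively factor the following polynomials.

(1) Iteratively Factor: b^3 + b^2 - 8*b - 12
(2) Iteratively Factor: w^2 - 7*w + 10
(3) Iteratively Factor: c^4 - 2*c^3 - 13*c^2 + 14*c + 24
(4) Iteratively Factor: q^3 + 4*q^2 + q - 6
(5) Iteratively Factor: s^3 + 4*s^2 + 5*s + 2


(1) = (b - 3)*(b^2 + 4*b + 4) = (b - 3)*(b + 2)*(b + 2)
(2) = (w - 2)*(w - 5)
(3) = (c + 3)*(c^3 - 5*c^2 + 2*c + 8) = (c - 2)*(c + 3)*(c^2 - 3*c - 4) = (c - 2)*(c + 1)*(c + 3)*(c - 4)
(4) = (q - 1)*(q^2 + 5*q + 6) = (q - 1)*(q + 2)*(q + 3)
(5) = (s + 1)*(s^2 + 3*s + 2) = (s + 1)*(s + 2)*(s + 1)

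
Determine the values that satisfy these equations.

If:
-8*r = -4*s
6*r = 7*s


Then:
r = 0
s = 0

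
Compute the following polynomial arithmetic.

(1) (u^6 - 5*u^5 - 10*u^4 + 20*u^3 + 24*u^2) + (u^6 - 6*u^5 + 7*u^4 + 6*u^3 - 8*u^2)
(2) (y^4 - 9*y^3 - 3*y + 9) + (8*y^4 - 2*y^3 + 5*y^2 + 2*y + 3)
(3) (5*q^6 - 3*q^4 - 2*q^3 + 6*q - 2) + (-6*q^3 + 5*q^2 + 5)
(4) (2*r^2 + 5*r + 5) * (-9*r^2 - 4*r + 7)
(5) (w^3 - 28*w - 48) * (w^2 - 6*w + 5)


(1) = 2*u^6 - 11*u^5 - 3*u^4 + 26*u^3 + 16*u^2
(2) = 9*y^4 - 11*y^3 + 5*y^2 - y + 12
(3) = 5*q^6 - 3*q^4 - 8*q^3 + 5*q^2 + 6*q + 3
(4) = -18*r^4 - 53*r^3 - 51*r^2 + 15*r + 35
(5) = w^5 - 6*w^4 - 23*w^3 + 120*w^2 + 148*w - 240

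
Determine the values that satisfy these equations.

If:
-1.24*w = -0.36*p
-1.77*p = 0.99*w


Then:
p = 0.00
w = 0.00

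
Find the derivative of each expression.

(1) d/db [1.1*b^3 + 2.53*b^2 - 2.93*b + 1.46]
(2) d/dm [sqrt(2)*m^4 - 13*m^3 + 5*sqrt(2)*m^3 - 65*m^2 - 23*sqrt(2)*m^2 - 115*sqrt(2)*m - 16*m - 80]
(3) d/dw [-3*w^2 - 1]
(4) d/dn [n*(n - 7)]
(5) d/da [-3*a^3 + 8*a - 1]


(1) = 3.3*b^2 + 5.06*b - 2.93
(2) = 4*sqrt(2)*m^3 - 39*m^2 + 15*sqrt(2)*m^2 - 130*m - 46*sqrt(2)*m - 115*sqrt(2) - 16
(3) = -6*w
(4) = 2*n - 7
(5) = 8 - 9*a^2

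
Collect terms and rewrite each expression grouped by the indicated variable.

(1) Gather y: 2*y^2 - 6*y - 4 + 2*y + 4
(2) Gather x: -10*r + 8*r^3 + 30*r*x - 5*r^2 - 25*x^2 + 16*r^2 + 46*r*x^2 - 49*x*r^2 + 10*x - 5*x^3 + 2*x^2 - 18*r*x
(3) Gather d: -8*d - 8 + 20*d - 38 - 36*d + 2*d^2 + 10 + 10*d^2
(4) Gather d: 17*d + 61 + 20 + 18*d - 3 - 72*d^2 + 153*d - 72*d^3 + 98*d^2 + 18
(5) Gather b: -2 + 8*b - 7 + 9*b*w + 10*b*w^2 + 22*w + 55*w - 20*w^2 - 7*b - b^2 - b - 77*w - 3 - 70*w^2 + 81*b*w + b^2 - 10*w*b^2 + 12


(1) = 2*y^2 - 4*y
(2) = 8*r^3 + 11*r^2 - 10*r - 5*x^3 + x^2*(46*r - 23) + x*(-49*r^2 + 12*r + 10)
(3) = 12*d^2 - 24*d - 36
(4) = -72*d^3 + 26*d^2 + 188*d + 96
(5) = -10*b^2*w + b*(10*w^2 + 90*w) - 90*w^2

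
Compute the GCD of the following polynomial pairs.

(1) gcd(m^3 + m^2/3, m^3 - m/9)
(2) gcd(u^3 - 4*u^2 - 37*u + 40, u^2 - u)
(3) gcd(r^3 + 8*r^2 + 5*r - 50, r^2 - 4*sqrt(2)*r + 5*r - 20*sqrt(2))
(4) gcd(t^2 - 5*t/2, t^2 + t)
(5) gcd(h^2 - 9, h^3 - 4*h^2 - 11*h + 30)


(1) = m^2 + m/3
(2) = u - 1
(3) = r + 5
(4) = gcd(t*(t - 5/2), t*(t + 1)) = t
(5) = gcd((h - 3)*(h + 3), (h - 5)*(h - 2)*(h + 3)) = h + 3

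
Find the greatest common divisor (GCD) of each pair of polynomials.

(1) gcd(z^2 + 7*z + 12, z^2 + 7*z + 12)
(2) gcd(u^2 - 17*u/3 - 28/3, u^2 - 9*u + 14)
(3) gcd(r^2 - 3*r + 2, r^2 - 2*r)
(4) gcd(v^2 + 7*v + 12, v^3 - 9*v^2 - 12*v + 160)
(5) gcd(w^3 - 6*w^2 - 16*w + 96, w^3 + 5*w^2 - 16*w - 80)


(1) = gcd((z + 3)*(z + 4), (z + 3)*(z + 4)) = z^2 + 7*z + 12
(2) = gcd((u - 7)*(u + 4/3), (u - 7)*(u - 2)) = u - 7
(3) = r - 2
(4) = gcd((v + 3)*(v + 4), (v - 8)*(v - 5)*(v + 4)) = v + 4
(5) = gcd((w - 6)*(w - 4)*(w + 4), (w - 4)*(w + 4)*(w + 5)) = w^2 - 16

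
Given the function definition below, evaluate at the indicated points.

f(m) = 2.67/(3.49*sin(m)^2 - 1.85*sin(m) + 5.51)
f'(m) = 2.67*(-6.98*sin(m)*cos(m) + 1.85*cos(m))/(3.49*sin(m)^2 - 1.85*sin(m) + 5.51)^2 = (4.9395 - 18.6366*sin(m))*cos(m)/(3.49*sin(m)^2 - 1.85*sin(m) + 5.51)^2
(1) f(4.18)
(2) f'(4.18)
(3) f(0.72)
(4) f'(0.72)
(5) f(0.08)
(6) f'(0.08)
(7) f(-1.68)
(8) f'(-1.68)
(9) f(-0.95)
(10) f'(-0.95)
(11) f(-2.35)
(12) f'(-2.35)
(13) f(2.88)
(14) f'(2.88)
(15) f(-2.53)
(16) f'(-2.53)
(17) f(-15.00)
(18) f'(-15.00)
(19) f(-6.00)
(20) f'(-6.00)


(1) = 0.28
(2) = -0.11
(3) = 0.46
(4) = -0.16
(5) = 0.50
(6) = 0.12
(7) = 0.25
(8) = -0.02
(9) = 0.29
(10) = 0.13
(11) = 0.31
(12) = -0.17
(13) = 0.51
(14) = -0.00
(15) = 0.35
(16) = -0.21
(17) = 0.33
(18) = -0.19
(19) = 0.51
(20) = -0.01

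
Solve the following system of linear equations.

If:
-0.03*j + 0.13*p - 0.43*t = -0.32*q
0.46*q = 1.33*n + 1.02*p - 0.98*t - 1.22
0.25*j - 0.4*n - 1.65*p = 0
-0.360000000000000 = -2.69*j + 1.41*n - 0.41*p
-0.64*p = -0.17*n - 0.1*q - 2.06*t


Then:
j = 0.63
n = 0.92
p = -0.13
q = -0.04
t = -0.11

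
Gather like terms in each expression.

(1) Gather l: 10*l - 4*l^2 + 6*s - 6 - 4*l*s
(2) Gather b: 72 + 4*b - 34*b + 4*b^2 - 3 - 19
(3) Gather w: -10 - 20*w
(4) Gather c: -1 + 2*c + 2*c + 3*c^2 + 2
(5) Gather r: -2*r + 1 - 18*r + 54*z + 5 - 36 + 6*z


(1) = -4*l^2 + l*(10 - 4*s) + 6*s - 6
(2) = 4*b^2 - 30*b + 50
(3) = -20*w - 10
(4) = 3*c^2 + 4*c + 1
(5) = -20*r + 60*z - 30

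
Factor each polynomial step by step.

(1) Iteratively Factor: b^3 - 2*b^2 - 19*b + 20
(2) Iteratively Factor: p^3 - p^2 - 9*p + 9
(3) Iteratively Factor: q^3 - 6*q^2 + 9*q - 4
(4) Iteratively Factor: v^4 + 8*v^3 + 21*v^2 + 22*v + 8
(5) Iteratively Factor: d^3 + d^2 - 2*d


(1) = (b + 4)*(b^2 - 6*b + 5) = (b - 5)*(b + 4)*(b - 1)
(2) = (p + 3)*(p^2 - 4*p + 3) = (p - 3)*(p + 3)*(p - 1)
(3) = (q - 1)*(q^2 - 5*q + 4) = (q - 4)*(q - 1)*(q - 1)
(4) = (v + 4)*(v^3 + 4*v^2 + 5*v + 2) = (v + 1)*(v + 4)*(v^2 + 3*v + 2) = (v + 1)^2*(v + 4)*(v + 2)
(5) = (d - 1)*(d^2 + 2*d) = d*(d - 1)*(d + 2)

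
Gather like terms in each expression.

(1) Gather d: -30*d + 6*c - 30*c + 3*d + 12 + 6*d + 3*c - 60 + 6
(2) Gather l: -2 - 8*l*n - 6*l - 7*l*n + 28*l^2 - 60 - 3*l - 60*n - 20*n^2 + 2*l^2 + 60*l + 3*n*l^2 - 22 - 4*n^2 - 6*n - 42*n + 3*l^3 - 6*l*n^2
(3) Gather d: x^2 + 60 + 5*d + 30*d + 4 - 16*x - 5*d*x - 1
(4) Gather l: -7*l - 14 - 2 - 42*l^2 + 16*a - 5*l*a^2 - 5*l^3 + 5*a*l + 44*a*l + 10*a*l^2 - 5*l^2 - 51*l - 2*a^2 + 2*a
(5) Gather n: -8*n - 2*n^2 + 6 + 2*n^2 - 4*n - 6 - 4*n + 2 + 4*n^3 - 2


(1) = -21*c - 21*d - 42
(2) = 3*l^3 + l^2*(3*n + 30) + l*(-6*n^2 - 15*n + 51) - 24*n^2 - 108*n - 84
(3) = d*(35 - 5*x) + x^2 - 16*x + 63
(4) = -2*a^2 + 18*a - 5*l^3 + l^2*(10*a - 47) + l*(-5*a^2 + 49*a - 58) - 16
(5) = 4*n^3 - 16*n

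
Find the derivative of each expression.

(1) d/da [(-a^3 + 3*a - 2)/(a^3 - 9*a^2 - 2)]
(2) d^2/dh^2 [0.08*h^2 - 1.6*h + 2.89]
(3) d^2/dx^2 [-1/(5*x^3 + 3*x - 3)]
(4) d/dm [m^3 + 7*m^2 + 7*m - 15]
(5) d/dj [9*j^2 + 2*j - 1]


(1) = 3*(a*(a - 6)*(a^3 - 3*a + 2) + (a^2 - 1)*(-a^3 + 9*a^2 + 2))/(-a^3 + 9*a^2 + 2)^2
(2) = 0.160000000000000
(3) = 6*(5*x*(5*x^3 + 3*x - 3) - 3*(5*x^2 + 1)^2)/(5*x^3 + 3*x - 3)^3
(4) = 3*m^2 + 14*m + 7
(5) = 18*j + 2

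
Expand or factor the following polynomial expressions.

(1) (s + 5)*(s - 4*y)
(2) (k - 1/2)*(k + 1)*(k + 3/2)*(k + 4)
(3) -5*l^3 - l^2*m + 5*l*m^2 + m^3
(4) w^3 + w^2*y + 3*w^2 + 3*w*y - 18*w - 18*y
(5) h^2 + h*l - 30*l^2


(1) = s^2 - 4*s*y + 5*s - 20*y
(2) = k^4 + 6*k^3 + 33*k^2/4 + k/4 - 3
(3) = (-l + m)*(l + m)*(5*l + m)
(4) = (w - 3)*(w + 6)*(w + y)
(5) = (h - 5*l)*(h + 6*l)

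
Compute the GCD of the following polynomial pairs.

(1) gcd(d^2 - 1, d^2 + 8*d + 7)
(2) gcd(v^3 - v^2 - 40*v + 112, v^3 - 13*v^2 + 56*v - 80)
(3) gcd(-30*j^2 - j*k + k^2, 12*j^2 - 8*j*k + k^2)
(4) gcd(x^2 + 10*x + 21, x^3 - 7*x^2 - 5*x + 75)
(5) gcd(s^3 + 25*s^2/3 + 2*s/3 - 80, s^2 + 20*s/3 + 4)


(1) = d + 1
(2) = gcd((v - 4)^2*(v + 7), (v - 5)*(v - 4)^2) = v^2 - 8*v + 16
(3) = gcd((-6*j + k)*(5*j + k), (-6*j + k)*(-2*j + k)) = 6*j - k
(4) = x + 3
(5) = s + 6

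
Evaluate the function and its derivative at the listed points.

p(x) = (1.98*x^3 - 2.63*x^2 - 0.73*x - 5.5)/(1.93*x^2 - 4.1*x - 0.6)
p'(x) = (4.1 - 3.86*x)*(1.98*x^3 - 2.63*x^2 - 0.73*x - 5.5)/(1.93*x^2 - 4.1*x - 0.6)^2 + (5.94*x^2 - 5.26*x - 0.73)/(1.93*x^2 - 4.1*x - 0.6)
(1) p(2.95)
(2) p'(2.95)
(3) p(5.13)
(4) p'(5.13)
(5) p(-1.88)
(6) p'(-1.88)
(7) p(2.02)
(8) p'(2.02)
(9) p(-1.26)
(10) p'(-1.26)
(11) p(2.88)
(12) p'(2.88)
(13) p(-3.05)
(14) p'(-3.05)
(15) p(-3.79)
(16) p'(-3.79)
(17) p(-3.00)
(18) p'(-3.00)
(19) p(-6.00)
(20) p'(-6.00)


(1) = 4.95
(2) = -0.15
(3) = 6.48
(4) = 0.92
(5) = -1.91
(6) = 0.61
(7) = 1.38
(8) = -7.74
(9) = -1.67
(10) = 0.05
(11) = 4.97
(12) = -0.41
(13) = -2.81
(14) = 0.87
(15) = -3.48
(16) = 0.92
(17) = -2.77
(18) = 0.86
(19) = -5.60
(20) = 0.98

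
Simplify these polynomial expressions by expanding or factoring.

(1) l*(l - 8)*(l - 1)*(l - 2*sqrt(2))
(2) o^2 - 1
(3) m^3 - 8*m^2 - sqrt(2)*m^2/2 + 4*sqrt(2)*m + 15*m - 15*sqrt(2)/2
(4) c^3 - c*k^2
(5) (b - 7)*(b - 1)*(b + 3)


(1) = l^4 - 9*l^3 - 2*sqrt(2)*l^3 + 8*l^2 + 18*sqrt(2)*l^2 - 16*sqrt(2)*l
(2) = (o - 1)*(o + 1)
(3) = (m - 5)*(m - 3)*(m - sqrt(2)/2)
(4) = c*(c - k)*(c + k)
(5) = b^3 - 5*b^2 - 17*b + 21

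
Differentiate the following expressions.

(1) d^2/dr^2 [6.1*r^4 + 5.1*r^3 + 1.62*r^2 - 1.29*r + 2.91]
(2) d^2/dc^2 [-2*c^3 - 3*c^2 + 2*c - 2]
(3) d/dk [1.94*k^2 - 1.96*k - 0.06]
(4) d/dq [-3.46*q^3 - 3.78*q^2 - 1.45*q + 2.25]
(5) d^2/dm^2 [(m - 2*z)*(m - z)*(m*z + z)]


(1) = 73.2*r^2 + 30.6*r + 3.24
(2) = -12*c - 6
(3) = 3.88*k - 1.96
(4) = -10.38*q^2 - 7.56*q - 1.45
(5) = 2*z*(3*m - 3*z + 1)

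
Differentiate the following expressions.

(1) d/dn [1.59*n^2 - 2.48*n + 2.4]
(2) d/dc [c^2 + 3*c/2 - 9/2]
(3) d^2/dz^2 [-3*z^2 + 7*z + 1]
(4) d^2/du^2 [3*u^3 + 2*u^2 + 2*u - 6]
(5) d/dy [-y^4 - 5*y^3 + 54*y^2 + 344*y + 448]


(1) = 3.18*n - 2.48
(2) = 2*c + 3/2
(3) = -6
(4) = 18*u + 4
(5) = -4*y^3 - 15*y^2 + 108*y + 344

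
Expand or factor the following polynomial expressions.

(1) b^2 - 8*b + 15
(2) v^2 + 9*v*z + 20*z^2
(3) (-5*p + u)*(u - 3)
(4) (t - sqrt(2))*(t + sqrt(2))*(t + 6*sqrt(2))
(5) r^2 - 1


(1) = (b - 5)*(b - 3)
(2) = (v + 4*z)*(v + 5*z)
(3) = -5*p*u + 15*p + u^2 - 3*u
(4) = t^3 + 6*sqrt(2)*t^2 - 2*t - 12*sqrt(2)
(5) = (r - 1)*(r + 1)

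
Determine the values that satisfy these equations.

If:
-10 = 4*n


Then:
n = -5/2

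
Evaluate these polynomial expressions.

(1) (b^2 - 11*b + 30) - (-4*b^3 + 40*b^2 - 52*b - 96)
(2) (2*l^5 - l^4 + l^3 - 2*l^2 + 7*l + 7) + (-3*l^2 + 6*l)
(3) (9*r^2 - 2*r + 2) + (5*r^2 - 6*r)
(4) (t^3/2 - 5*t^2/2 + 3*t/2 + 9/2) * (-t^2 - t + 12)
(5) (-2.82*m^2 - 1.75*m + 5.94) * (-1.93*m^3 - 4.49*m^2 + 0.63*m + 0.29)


(1) = 4*b^3 - 39*b^2 + 41*b + 126
(2) = 2*l^5 - l^4 + l^3 - 5*l^2 + 13*l + 7
(3) = 14*r^2 - 8*r + 2
(4) = -t^5/2 + 2*t^4 + 7*t^3 - 36*t^2 + 27*t/2 + 54
(5) = 5.4426*m^5 + 16.0393*m^4 - 5.3833*m^3 - 28.5909*m^2 + 3.2347*m + 1.7226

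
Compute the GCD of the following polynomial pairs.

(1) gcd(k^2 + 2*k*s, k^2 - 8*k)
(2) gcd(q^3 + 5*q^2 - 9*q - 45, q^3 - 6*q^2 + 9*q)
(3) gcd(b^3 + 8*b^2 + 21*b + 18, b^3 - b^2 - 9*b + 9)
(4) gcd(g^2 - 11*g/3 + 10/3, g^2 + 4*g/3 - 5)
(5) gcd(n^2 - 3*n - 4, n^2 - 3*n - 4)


(1) = gcd(k*(k + 2*s), k*(k - 8)) = k
(2) = q - 3
(3) = b + 3
(4) = gcd((g - 2)*(g - 5/3), (g - 5/3)*(g + 3)) = g - 5/3
(5) = gcd((n - 4)*(n + 1), (n - 4)*(n + 1)) = n^2 - 3*n - 4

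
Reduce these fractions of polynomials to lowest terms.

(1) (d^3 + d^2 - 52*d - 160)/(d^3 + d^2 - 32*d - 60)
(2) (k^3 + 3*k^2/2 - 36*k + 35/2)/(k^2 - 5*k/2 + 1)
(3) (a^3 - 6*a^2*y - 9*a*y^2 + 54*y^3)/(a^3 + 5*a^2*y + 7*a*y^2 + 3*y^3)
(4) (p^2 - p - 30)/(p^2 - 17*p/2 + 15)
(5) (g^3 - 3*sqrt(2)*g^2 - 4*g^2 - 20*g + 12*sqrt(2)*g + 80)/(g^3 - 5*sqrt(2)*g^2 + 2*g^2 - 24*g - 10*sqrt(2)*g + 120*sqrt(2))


(1) = (d^2 - 4*d - 32)/(d^2 - 4*d - 12)
(2) = (k^2 + 2*k - 35)/(k - 2)
(3) = (a^2 - 9*a*y + 18*y^2)/(a^2 + 2*a*y + y^2)
(4) = (2*p + 10)/(2*p - 5)
(5) = (g + 2*sqrt(2))/(g + 6)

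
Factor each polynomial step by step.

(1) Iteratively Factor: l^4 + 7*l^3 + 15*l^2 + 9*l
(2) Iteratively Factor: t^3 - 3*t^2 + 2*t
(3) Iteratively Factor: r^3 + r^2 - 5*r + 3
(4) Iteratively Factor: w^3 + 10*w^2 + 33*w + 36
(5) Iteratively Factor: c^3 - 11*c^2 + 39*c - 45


(1) = (l + 3)*(l^3 + 4*l^2 + 3*l) = l*(l + 3)*(l^2 + 4*l + 3) = l*(l + 1)*(l + 3)*(l + 3)
(2) = (t - 2)*(t^2 - t) = (t - 2)*(t - 1)*(t)
(3) = (r - 1)*(r^2 + 2*r - 3) = (r - 1)*(r + 3)*(r - 1)
(4) = (w + 3)*(w^2 + 7*w + 12) = (w + 3)^2*(w + 4)
(5) = (c - 5)*(c^2 - 6*c + 9) = (c - 5)*(c - 3)*(c - 3)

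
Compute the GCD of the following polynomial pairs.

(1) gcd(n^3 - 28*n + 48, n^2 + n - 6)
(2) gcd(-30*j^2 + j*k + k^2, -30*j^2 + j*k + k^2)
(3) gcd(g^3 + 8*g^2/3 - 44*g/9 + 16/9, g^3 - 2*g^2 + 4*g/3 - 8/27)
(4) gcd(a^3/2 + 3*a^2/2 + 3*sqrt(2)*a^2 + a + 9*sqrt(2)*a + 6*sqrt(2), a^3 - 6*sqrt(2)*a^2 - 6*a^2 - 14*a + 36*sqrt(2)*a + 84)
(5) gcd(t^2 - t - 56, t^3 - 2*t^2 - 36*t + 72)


(1) = n - 2
(2) = gcd((-5*j + k)*(6*j + k), (-5*j + k)*(6*j + k)) = 30*j^2 - j*k - k^2
(3) = gcd((g - 2/3)^2*(g + 4), (g - 2/3)^3) = g^2 - 4*g/3 + 4/9
(4) = 1
(5) = 1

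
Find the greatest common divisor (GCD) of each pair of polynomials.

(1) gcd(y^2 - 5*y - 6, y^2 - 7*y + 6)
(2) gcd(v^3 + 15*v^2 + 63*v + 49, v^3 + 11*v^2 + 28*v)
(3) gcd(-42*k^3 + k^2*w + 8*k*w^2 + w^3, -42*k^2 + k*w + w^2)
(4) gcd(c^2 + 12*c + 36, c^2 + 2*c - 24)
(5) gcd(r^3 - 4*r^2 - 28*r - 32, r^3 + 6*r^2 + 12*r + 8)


(1) = gcd((y - 6)*(y + 1), (y - 6)*(y - 1)) = y - 6
(2) = v + 7
(3) = 7*k + w
(4) = gcd((c + 6)^2, (c - 4)*(c + 6)) = c + 6
(5) = r^2 + 4*r + 4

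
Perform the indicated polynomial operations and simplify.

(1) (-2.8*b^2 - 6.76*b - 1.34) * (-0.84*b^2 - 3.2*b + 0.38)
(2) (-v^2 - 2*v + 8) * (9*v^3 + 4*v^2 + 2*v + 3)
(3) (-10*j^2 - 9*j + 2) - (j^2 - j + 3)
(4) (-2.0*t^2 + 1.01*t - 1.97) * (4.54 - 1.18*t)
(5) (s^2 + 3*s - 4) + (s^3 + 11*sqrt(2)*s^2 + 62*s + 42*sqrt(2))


(1) = 2.352*b^4 + 14.6384*b^3 + 21.6936*b^2 + 1.7192*b - 0.5092
(2) = -9*v^5 - 22*v^4 + 62*v^3 + 25*v^2 + 10*v + 24
(3) = -11*j^2 - 8*j - 1
(4) = 2.36*t^3 - 10.2718*t^2 + 6.91*t - 8.9438
(5) = s^3 + s^2 + 11*sqrt(2)*s^2 + 65*s - 4 + 42*sqrt(2)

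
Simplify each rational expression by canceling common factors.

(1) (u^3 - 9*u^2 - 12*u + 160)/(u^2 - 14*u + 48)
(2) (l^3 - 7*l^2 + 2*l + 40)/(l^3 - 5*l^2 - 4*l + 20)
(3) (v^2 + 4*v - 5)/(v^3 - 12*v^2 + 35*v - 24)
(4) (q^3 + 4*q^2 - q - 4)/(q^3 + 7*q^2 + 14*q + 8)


(1) = (u^2 - u - 20)/(u - 6)
(2) = (l - 4)/(l - 2)
(3) = (v + 5)/(v^2 - 11*v + 24)
(4) = (q - 1)/(q + 2)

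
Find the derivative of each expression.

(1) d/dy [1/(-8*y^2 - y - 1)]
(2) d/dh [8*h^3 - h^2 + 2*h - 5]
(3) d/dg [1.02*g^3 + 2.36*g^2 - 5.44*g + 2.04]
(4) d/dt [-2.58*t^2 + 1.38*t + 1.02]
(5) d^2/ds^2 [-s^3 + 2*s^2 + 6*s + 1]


(1) = (16*y + 1)/(8*y^2 + y + 1)^2
(2) = 24*h^2 - 2*h + 2
(3) = 3.06*g^2 + 4.72*g - 5.44
(4) = 1.38 - 5.16*t
(5) = 4 - 6*s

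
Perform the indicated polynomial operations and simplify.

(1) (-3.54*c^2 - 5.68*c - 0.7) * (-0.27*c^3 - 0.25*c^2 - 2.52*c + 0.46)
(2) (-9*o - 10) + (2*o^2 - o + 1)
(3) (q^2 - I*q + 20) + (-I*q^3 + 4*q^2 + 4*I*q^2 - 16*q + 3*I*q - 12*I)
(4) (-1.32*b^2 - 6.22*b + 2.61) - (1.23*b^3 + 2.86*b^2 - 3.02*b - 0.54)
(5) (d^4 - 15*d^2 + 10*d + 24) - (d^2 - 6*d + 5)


(1) = 0.9558*c^5 + 2.4186*c^4 + 10.5298*c^3 + 12.8602*c^2 - 0.8488*c - 0.322
(2) = 2*o^2 - 10*o - 9
(3) = -I*q^3 + 5*q^2 + 4*I*q^2 - 16*q + 2*I*q + 20 - 12*I
(4) = -1.23*b^3 - 4.18*b^2 - 3.2*b + 3.15
(5) = d^4 - 16*d^2 + 16*d + 19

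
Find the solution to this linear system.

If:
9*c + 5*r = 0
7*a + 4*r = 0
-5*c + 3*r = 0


Then:
a = 0
c = 0
r = 0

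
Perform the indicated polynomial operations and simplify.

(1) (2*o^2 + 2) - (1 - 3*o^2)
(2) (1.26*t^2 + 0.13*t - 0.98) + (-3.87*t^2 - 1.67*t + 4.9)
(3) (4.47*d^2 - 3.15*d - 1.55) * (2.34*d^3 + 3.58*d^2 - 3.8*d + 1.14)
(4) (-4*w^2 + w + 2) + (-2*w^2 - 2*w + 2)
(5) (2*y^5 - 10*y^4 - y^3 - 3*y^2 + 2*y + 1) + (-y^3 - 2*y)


(1) = 5*o^2 + 1
(2) = -2.61*t^2 - 1.54*t + 3.92
(3) = 10.4598*d^5 + 8.6316*d^4 - 31.89*d^3 + 11.5168*d^2 + 2.299*d - 1.767
(4) = -6*w^2 - w + 4
(5) = 2*y^5 - 10*y^4 - 2*y^3 - 3*y^2 + 1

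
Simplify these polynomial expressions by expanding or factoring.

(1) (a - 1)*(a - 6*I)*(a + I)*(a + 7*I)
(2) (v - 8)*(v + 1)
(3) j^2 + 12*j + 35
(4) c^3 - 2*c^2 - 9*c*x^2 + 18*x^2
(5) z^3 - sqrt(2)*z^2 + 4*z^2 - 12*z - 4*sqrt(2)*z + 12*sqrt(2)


(1) = a^4 - a^3 + 2*I*a^3 + 41*a^2 - 2*I*a^2 - 41*a + 42*I*a - 42*I
(2) = v^2 - 7*v - 8
(3) = (j + 5)*(j + 7)
(4) = (c - 2)*(c - 3*x)*(c + 3*x)
(5) = (z - 2)*(z + 6)*(z - sqrt(2))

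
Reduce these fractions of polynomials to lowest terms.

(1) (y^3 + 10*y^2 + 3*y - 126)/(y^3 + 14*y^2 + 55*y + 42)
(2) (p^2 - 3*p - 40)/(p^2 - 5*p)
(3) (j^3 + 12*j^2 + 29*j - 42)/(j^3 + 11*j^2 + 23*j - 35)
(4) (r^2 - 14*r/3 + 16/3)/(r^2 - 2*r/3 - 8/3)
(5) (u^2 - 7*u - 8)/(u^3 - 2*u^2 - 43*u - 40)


(1) = (y - 3)/(y + 1)
(2) = (p^2 - 3*p - 40)/(p^2 - 5*p)
(3) = (j + 6)/(j + 5)
(4) = (3*r - 8)/(3*r + 4)
(5) = 1/(u + 5)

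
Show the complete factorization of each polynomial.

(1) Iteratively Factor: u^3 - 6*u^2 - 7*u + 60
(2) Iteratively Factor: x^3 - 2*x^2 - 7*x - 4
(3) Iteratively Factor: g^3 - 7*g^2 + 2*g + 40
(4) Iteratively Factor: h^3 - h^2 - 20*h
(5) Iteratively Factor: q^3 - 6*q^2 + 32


(1) = (u + 3)*(u^2 - 9*u + 20) = (u - 4)*(u + 3)*(u - 5)
(2) = (x + 1)*(x^2 - 3*x - 4) = (x - 4)*(x + 1)*(x + 1)
(3) = (g - 5)*(g^2 - 2*g - 8) = (g - 5)*(g + 2)*(g - 4)
(4) = (h + 4)*(h^2 - 5*h) = (h - 5)*(h + 4)*(h)
(5) = (q - 4)*(q^2 - 2*q - 8) = (q - 4)*(q + 2)*(q - 4)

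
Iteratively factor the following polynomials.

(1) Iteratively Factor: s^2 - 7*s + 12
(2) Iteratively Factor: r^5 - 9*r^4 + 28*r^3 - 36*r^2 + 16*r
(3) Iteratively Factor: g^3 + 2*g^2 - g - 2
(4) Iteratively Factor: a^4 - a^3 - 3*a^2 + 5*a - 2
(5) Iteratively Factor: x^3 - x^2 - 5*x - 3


(1) = (s - 3)*(s - 4)
(2) = (r - 4)*(r^4 - 5*r^3 + 8*r^2 - 4*r) = r*(r - 4)*(r^3 - 5*r^2 + 8*r - 4) = r*(r - 4)*(r - 2)*(r^2 - 3*r + 2) = r*(r - 4)*(r - 2)^2*(r - 1)
(3) = (g + 1)*(g^2 + g - 2) = (g + 1)*(g + 2)*(g - 1)
(4) = (a - 1)*(a^3 - 3*a + 2) = (a - 1)^2*(a^2 + a - 2) = (a - 1)^3*(a + 2)
(5) = (x + 1)*(x^2 - 2*x - 3) = (x + 1)^2*(x - 3)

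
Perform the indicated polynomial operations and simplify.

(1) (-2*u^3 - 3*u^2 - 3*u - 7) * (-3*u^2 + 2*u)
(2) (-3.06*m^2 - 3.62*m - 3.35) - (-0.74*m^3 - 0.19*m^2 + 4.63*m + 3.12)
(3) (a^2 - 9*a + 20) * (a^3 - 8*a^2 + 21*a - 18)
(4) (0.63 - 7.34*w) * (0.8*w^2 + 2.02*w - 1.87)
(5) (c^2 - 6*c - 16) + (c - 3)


(1) = 6*u^5 + 5*u^4 + 3*u^3 + 15*u^2 - 14*u
(2) = 0.74*m^3 - 2.87*m^2 - 8.25*m - 6.47
(3) = a^5 - 17*a^4 + 113*a^3 - 367*a^2 + 582*a - 360
(4) = -5.872*w^3 - 14.3228*w^2 + 14.9984*w - 1.1781
(5) = c^2 - 5*c - 19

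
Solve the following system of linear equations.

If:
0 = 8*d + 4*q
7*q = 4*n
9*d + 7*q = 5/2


Then:
d = -1/2
n = 7/4
q = 1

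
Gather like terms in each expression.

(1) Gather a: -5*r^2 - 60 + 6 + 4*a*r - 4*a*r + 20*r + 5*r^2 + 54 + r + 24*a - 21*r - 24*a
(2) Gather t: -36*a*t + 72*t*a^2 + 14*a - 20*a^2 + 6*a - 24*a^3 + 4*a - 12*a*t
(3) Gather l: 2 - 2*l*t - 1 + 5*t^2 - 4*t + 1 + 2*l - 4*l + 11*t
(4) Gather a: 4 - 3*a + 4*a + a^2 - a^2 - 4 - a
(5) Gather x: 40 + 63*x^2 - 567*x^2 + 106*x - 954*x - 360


(1) = 0
(2) = -24*a^3 - 20*a^2 + 24*a + t*(72*a^2 - 48*a)
(3) = l*(-2*t - 2) + 5*t^2 + 7*t + 2
(4) = 0
(5) = -504*x^2 - 848*x - 320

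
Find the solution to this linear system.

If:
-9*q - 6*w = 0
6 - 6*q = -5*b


Then:
b = -4*w/5 - 6/5
q = -2*w/3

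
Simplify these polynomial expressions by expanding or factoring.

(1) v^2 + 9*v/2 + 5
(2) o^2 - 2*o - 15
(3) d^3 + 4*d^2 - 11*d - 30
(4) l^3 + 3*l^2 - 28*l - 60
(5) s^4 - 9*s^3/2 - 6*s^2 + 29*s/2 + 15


(1) = (v + 2)*(v + 5/2)
(2) = (o - 5)*(o + 3)
(3) = (d - 3)*(d + 2)*(d + 5)
(4) = (l - 5)*(l + 2)*(l + 6)
(5) = (s - 5)*(s - 2)*(s + 1)*(s + 3/2)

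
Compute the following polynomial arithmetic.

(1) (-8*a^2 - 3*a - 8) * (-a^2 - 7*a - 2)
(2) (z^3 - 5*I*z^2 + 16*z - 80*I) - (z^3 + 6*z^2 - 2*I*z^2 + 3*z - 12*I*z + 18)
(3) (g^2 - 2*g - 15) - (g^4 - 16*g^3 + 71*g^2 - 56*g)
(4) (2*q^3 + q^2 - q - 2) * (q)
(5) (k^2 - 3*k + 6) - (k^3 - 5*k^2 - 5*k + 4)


(1) = 8*a^4 + 59*a^3 + 45*a^2 + 62*a + 16
(2) = -6*z^2 - 3*I*z^2 + 13*z + 12*I*z - 18 - 80*I
(3) = -g^4 + 16*g^3 - 70*g^2 + 54*g - 15
(4) = 2*q^4 + q^3 - q^2 - 2*q
(5) = -k^3 + 6*k^2 + 2*k + 2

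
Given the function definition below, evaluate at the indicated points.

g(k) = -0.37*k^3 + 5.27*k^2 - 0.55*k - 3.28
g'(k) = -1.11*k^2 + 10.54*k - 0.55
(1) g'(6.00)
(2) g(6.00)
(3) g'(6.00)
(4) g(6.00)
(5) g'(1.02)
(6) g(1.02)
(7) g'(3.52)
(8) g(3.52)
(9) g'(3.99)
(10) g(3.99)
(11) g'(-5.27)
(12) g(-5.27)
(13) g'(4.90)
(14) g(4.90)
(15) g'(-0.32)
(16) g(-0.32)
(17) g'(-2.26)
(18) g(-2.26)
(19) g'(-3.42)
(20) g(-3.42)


(1) = 22.73
(2) = 103.22
(3) = 22.73
(4) = 103.22
(5) = 9.05
(6) = 1.25
(7) = 22.80
(8) = 43.94
(9) = 23.83
(10) = 54.92
(11) = -86.92
(12) = 200.14
(13) = 24.44
(14) = 77.03
(15) = -4.04
(16) = -2.55
(17) = -30.04
(18) = 29.15
(19) = -49.58
(20) = 75.04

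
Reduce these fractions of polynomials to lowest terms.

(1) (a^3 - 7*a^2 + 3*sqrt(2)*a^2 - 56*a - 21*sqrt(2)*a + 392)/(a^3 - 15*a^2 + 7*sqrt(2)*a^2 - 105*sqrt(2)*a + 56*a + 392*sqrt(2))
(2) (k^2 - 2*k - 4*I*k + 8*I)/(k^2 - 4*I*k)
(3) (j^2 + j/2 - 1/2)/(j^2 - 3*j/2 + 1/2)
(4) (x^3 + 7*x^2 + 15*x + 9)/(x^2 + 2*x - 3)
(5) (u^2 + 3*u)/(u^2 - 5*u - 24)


(1) = (a - 4*sqrt(2))/(a - 8)
(2) = (k - 2)/k
(3) = (j + 1)/(j - 1)
(4) = (x^2 + 4*x + 3)/(x - 1)
(5) = u/(u - 8)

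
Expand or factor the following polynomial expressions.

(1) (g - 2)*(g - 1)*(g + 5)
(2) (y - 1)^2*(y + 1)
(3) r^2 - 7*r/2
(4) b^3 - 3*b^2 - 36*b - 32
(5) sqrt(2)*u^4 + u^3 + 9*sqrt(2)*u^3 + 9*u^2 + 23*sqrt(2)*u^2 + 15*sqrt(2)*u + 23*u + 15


(1) = g^3 + 2*g^2 - 13*g + 10
(2) = y^3 - y^2 - y + 1
(3) = r*(r - 7/2)
(4) = (b - 8)*(b + 1)*(b + 4)
(5) = (u + 1)*(u + 3)*(u + 5)*(sqrt(2)*u + 1)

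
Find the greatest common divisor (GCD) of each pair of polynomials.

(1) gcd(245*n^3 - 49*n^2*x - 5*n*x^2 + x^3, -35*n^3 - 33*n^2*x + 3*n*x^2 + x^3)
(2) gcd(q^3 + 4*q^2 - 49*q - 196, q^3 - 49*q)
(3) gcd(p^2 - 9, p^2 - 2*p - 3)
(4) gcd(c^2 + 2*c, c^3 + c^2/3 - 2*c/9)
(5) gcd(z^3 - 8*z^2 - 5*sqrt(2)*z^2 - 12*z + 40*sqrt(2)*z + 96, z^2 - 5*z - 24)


(1) = -35*n^2 + 2*n*x + x^2
(2) = q^2 - 49
(3) = p - 3
(4) = gcd(c*(c + 2), c*(c - 1/3)*(c + 2/3)) = c
(5) = z - 8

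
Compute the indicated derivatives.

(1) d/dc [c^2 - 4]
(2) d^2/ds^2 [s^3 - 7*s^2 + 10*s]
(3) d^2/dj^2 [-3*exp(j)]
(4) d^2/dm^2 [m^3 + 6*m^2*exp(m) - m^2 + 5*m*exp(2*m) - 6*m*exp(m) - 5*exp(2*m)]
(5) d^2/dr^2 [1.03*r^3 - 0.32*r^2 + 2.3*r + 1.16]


(1) = 2*c
(2) = 6*s - 14
(3) = -3*exp(j)
(4) = 6*m^2*exp(m) + 20*m*exp(2*m) + 18*m*exp(m) + 6*m - 2
(5) = 6.18*r - 0.64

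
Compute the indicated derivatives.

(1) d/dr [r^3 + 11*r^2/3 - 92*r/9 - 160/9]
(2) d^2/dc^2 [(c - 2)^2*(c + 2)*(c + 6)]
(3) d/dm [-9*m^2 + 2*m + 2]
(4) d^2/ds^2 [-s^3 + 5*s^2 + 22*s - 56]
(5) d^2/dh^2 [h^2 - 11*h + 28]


(1) = 3*r^2 + 22*r/3 - 92/9
(2) = 12*c^2 + 24*c - 32
(3) = 2 - 18*m
(4) = 10 - 6*s
(5) = 2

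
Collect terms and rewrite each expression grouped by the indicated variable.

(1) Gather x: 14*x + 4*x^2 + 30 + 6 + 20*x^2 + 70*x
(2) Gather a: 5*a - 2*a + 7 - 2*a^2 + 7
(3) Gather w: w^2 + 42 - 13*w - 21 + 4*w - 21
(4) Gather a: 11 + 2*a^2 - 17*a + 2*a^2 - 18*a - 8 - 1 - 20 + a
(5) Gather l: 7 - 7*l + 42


(1) = 24*x^2 + 84*x + 36
(2) = -2*a^2 + 3*a + 14
(3) = w^2 - 9*w
(4) = 4*a^2 - 34*a - 18
(5) = 49 - 7*l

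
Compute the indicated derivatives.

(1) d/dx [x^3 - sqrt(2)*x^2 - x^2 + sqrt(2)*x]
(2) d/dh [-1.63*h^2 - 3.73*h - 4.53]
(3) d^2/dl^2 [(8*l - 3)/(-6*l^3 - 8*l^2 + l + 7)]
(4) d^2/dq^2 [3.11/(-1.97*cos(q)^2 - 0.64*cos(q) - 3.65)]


(1) = 3*x^2 - 2*sqrt(2)*x - 2*x + sqrt(2)
(2) = -3.26*h - 3.73
(3) = 2*(-(8*l - 3)*(18*l^2 + 16*l - 1)^2 + 2*(72*l^2 + 64*l + (8*l - 3)*(9*l + 4) - 4)*(6*l^3 + 8*l^2 - l - 7))/(6*l^3 + 8*l^2 - l - 7)^3
(4) = (48.278396*(1 - cos(q)^2)^2 + 11.763264*cos(q)^3 - 64.036766*cos(q)^2 - 30.791488*cos(q) - 6.101198)/(1.97*cos(q)^2 + 0.64*cos(q) + 3.65)^3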